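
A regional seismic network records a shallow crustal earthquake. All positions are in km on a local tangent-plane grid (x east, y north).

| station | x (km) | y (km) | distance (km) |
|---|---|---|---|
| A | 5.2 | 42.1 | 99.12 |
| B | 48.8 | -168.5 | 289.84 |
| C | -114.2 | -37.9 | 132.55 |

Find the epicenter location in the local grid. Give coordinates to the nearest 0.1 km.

-81.3 km east, 90.5 km north

Circle about each station: (x − 5.2)² + (y − 42.1)² = 99.12²; (x − 48.8)² + (y + 168.5)² = 289.84²; (x + 114.2)² + (y + 37.9)² = 132.55².
Subtracting the A equation from the B and C equations removes the quadratic terms:
87.2 x − 421.2 y = -45208.21
-238.8 x − 160.0 y = 4933.87
Solving the 2×2 system: x ≈ -81.3, y ≈ 90.5 km.
Check against A (with the unrounded x, y): √((x − 5.2)²+(y − 42.1)²) = 99.12 ≈ 99.12 km. ✓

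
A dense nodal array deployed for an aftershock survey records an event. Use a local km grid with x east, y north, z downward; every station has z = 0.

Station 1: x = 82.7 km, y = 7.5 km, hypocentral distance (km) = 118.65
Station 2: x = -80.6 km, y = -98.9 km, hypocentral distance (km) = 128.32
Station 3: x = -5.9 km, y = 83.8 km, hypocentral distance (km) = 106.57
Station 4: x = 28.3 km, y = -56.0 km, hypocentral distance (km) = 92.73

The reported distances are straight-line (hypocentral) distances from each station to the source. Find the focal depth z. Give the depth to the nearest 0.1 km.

depth ≈ 59.8 km

Each station gives a sphere (x−x_i)² + (y−y_i)² + z² = d_i² (stations at z=0).
Subtracting the Station 1 sphere from Station 2 and Station 3: z² cancels, leaving linear equations in x and y:
-326.6 x − 212.8 y = 6993.83
-177.2 x + 152.6 y = 2882.37
Solving: x ≈ -19.197, y ≈ -3.403 km (keep extra digits for the depth step; rounded: -19.2, -3.4).
Then from the Station 1 sphere: z² = 118.65² − (x − 82.7)² − (y − 7.5)² with x = -19.197, y = -3.403, so z ≈ 59.799 ≈ 59.8 km.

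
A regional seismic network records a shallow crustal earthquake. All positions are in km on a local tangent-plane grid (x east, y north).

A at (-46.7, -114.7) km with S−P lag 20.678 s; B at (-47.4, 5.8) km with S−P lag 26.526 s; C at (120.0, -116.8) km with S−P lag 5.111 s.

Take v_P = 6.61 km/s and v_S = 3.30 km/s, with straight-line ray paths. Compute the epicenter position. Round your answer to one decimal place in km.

x ≈ 89.1 km, y ≈ -103.4 km

Distance from S−P lag: d = Δt · v_P v_S / (v_P − v_S) = Δt · (6.61·3.30)/(6.61−3.30) ≈ 6.5900·Δt.
So d_A = 136.27, d_B = 174.81, d_C = 33.68 km.
Circle about each station: (x + 46.7)² + (y + 114.7)² = 136.27²; (x + 47.4)² + (y − 5.8)² = 174.81²; (x − 120.0)² + (y + 116.8)² = 33.68².
Subtracting the A equation from the B and C equations removes the quadratic terms:
-1.4 x + 241.0 y = -25045.60
333.4 x − 4.2 y = 30140.43
Solving the 2×2 system: x ≈ 89.1, y ≈ -103.4 km.
Check against A (with the unrounded x, y): √((x + 46.7)²+(y + 114.7)²) = 136.27 ≈ 136.27 km. ✓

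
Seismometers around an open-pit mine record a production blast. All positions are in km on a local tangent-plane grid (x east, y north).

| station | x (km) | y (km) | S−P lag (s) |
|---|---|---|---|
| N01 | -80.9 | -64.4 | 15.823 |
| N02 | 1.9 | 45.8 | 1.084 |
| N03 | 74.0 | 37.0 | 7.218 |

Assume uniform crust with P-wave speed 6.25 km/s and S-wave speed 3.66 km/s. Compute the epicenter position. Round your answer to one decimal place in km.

Distance from S−P lag: d = Δt · v_P v_S / (v_P − v_S) = Δt · (6.25·3.66)/(6.25−3.66) ≈ 8.8320·Δt.
So d_N01 = 139.75, d_N02 = 9.57, d_N03 = 63.75 km.
Circle about each station: (x + 80.9)² + (y + 64.4)² = 139.75²; (x − 1.9)² + (y − 45.8)² = 9.57²; (x − 74.0)² + (y − 37.0)² = 63.75².
Subtracting the N01 equation from the N02 and N03 equations removes the quadratic terms:
165.6 x + 220.4 y = 10847.56
309.8 x + 202.8 y = 11618.83
Solving the 2×2 system: x ≈ 10.4, y ≈ 41.4 km.

x ≈ 10.4 km, y ≈ 41.4 km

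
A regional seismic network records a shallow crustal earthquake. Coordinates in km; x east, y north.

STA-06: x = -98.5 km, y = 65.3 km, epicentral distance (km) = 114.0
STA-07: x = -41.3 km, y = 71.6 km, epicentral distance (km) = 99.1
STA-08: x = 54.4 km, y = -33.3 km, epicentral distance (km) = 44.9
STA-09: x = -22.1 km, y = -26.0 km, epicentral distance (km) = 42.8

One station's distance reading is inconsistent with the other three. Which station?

Solve using three stations at a time. Using STA-07, STA-08, STA-09 (subtract circle equations pairwise → linear system) gives (x, y) ≈ (17.0, -8.6).
Distances from that point to each station vs reported:
  STA-06: calculated 137.1 vs reported 114.0 → residual 23.1 km
  STA-07: calculated 99.1 vs reported 99.1 → residual 0.0 km
  STA-08: calculated 44.9 vs reported 44.9 → residual 0.0 km
  STA-09: calculated 42.8 vs reported 42.8 → residual 0.0 km
STA-07, STA-08, STA-09 are mutually consistent (residuals ≈ 0); STA-06 is off by 23.1 km.

STA-06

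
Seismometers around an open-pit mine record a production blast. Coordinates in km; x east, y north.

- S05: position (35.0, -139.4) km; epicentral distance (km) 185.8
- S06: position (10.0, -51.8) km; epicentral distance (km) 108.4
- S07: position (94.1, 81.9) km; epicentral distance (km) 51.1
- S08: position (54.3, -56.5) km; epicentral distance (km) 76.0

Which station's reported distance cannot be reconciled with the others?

S08

Solve using three stations at a time. Using S05, S06, S07 (subtract circle equations pairwise → linear system) gives (x, y) ≈ (59.1, 44.8).
Distances from that point to each station vs reported:
  S05: calculated 185.8 vs reported 185.8 → residual 0.0 km
  S06: calculated 108.4 vs reported 108.4 → residual 0.0 km
  S07: calculated 51.0 vs reported 51.1 → residual 0.1 km
  S08: calculated 101.4 vs reported 76.0 → residual 25.4 km
S05, S06, S07 are mutually consistent (residuals ≈ 0); S08 is off by 25.4 km.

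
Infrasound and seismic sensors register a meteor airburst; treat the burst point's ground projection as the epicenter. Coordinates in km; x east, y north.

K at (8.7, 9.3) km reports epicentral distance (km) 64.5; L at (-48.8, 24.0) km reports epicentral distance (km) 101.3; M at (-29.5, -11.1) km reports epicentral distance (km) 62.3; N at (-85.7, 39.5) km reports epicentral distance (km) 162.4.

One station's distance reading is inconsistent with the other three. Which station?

N

Solve using three stations at a time. Using K, L, M (subtract circle equations pairwise → linear system) gives (x, y) ≈ (14.7, -54.8).
Distances from that point to each station vs reported:
  K: calculated 64.4 vs reported 64.5 → residual 0.1 km
  L: calculated 101.2 vs reported 101.3 → residual 0.1 km
  M: calculated 62.2 vs reported 62.3 → residual 0.1 km
  N: calculated 137.8 vs reported 162.4 → residual 24.6 km
K, L, M are mutually consistent (residuals ≈ 0); N is off by 24.6 km.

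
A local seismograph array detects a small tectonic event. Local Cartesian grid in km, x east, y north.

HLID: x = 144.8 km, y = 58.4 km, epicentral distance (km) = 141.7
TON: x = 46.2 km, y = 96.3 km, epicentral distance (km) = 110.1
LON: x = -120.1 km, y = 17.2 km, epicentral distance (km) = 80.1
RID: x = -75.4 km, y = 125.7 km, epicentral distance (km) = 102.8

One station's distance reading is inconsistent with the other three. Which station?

HLID

Solve using three stations at a time. Using TON, LON, RID (subtract circle equations pairwise → linear system) gives (x, y) ≈ (-40.8, 28.9).
Distances from that point to each station vs reported:
  HLID: calculated 188.0 vs reported 141.7 → residual 46.3 km
  TON: calculated 110.1 vs reported 110.1 → residual 0.0 km
  LON: calculated 80.1 vs reported 80.1 → residual 0.0 km
  RID: calculated 102.8 vs reported 102.8 → residual 0.0 km
TON, LON, RID are mutually consistent (residuals ≈ 0); HLID is off by 46.3 km.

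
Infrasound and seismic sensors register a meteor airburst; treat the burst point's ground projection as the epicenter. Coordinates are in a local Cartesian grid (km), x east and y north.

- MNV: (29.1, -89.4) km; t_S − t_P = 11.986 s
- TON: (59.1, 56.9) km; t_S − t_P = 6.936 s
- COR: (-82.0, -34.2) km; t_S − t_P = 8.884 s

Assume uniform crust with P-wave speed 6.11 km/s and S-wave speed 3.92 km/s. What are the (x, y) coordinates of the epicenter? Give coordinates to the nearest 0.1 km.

(-13.4, 34.6)

Distance from S−P lag: d = Δt · v_P v_S / (v_P − v_S) = Δt · (6.11·3.92)/(6.11−3.92) ≈ 10.9366·Δt.
So d_MNV = 131.09, d_TON = 75.86, d_COR = 97.16 km.
Circle about each station: (x − 29.1)² + (y + 89.4)² = 131.09²; (x − 59.1)² + (y − 56.9)² = 75.86²; (x + 82.0)² + (y + 34.2)² = 97.16².
Subtracting pairs of circle equations eliminates x²+y² and gives linear equations (the radical axes):
60.0 x + 292.6 y = 9321.10
-222.2 x + 110.4 y = 6798.99
Solving the 2×2 system: x ≈ -13.4, y ≈ 34.6 km.
Check against MNV (with the unrounded x, y): √((x − 29.1)²+(y + 89.4)²) = 131.09 ≈ 131.09 km. ✓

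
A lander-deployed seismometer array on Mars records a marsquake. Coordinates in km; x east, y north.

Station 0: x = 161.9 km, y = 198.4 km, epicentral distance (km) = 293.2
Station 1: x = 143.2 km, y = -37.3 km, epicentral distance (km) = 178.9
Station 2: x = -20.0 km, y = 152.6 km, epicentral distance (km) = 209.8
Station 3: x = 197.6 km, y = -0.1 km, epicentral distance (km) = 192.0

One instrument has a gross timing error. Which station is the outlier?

Solve using three stations at a time. Using Station 0, Station 2, Station 3 (subtract circle equations pairwise → linear system) gives (x, y) ≈ (13.5, -54.4).
Distances from that point to each station vs reported:
  Station 0: calculated 293.1 vs reported 293.2 → residual 0.1 km
  Station 1: calculated 130.8 vs reported 178.9 → residual 48.1 km
  Station 2: calculated 209.7 vs reported 209.8 → residual 0.1 km
  Station 3: calculated 191.9 vs reported 192.0 → residual 0.1 km
Station 0, Station 2, Station 3 are mutually consistent (residuals ≈ 0); Station 1 is off by 48.1 km.

Station 1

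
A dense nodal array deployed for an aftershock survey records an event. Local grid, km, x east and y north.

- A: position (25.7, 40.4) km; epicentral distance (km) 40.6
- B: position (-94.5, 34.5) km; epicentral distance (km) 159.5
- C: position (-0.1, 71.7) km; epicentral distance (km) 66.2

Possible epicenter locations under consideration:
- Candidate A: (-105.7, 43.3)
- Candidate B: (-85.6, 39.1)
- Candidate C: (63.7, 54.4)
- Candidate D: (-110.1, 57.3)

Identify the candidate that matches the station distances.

Candidate C

For each candidate, compare |candidate − station| to the reported distance:
Candidate A: residuals A 90.8, B 145.3, C 43.2 → max 145.3 km
Candidate B: residuals A 70.7, B 149.5, C 25.3 → max 149.5 km
Candidate C: residuals A 0.1, B 0.1, C 0.1 → max 0.1 km
Candidate D: residuals A 96.2, B 131.9, C 44.7 → max 131.9 km
Only Candidate C has all residuals ≈ 0.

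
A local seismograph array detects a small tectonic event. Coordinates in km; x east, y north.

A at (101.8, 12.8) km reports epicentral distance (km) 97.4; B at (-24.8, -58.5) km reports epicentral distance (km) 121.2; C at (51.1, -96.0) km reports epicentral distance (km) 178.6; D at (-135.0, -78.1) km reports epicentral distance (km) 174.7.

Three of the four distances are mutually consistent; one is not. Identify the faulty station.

A

Solve using three stations at a time. Using B, C, D (subtract circle equations pairwise → linear system) gives (x, y) ≈ (-31.3, 62.2).
Distances from that point to each station vs reported:
  A: calculated 142.0 vs reported 97.4 → residual 44.6 km
  B: calculated 120.9 vs reported 121.2 → residual 0.3 km
  C: calculated 178.4 vs reported 178.6 → residual 0.2 km
  D: calculated 174.5 vs reported 174.7 → residual 0.2 km
B, C, D are mutually consistent (residuals ≈ 0); A is off by 44.6 km.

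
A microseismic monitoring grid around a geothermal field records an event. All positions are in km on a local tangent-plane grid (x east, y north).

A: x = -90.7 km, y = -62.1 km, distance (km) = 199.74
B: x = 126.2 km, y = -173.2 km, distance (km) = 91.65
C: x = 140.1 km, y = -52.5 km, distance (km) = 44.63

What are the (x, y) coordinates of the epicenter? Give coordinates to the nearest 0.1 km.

x ≈ 107.9 km, y ≈ -83.4 km

Circle about each station: (x + 90.7)² + (y + 62.1)² = 199.74²; (x − 126.2)² + (y + 173.2)² = 91.65²; (x − 140.1)² + (y + 52.5)² = 44.63².
Subtracting the A equation from the B and C equations removes the quadratic terms:
433.8 x − 222.2 y = 65338.13
461.6 x + 19.2 y = 48205.59
Solving the 2×2 system: x ≈ 107.9, y ≈ -83.4 km.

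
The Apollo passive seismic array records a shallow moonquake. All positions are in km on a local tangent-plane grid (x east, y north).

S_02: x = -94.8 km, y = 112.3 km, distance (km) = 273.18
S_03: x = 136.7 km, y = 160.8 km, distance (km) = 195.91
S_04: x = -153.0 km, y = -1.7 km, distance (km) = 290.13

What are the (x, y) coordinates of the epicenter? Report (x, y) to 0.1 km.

(135.2, -35.1)

Circle about each station: (x + 94.8)² + (y − 112.3)² = 273.18²; (x − 136.7)² + (y − 160.8)² = 195.91²; (x + 153.0)² + (y + 1.7)² = 290.13².
Subtracting pairs of circle equations eliminates x²+y² and gives linear equations (the radical axes):
463.0 x + 97.0 y = 59191.78
-116.4 x − 228.0 y = -7734.54
Solving the 2×2 system: x ≈ 135.2, y ≈ -35.1 km.
Check against S_02 (with the unrounded x, y): √((x + 94.8)²+(y − 112.3)²) = 273.18 ≈ 273.18 km. ✓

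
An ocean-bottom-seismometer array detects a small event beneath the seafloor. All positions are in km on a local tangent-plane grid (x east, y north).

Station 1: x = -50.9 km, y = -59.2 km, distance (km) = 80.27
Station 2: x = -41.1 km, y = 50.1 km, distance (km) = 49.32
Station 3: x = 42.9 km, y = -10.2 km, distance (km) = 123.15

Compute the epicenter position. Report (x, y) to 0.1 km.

-77.3 km east, 16.6 km north

Circle about each station: (x + 50.9)² + (y + 59.2)² = 80.27²; (x + 41.1)² + (y − 50.1)² = 49.32²; (x − 42.9)² + (y + 10.2)² = 123.15².
Subtracting the Station 1 equation from the Station 2 and Station 3 equations removes the quadratic terms:
19.6 x + 218.6 y = 2114.58
187.6 x + 98.0 y = -12873.65
Solving the 2×2 system: x ≈ -77.3, y ≈ 16.6 km.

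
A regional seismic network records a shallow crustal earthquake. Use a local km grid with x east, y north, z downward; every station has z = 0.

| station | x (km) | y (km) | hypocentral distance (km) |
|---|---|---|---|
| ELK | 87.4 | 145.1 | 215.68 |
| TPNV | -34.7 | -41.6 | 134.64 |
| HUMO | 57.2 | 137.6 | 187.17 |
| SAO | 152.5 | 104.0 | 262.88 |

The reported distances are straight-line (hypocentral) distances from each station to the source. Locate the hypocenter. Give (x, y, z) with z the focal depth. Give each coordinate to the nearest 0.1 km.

x ≈ -96.7 km, y ≈ 56.2 km, depth ≈ 68.7 km

Each station gives a sphere (x−x_i)² + (y−y_i)² + z² = d_i² (stations at z=0).
Subtracting the ELK sphere from TPNV and HUMO: z² cancels, leaving linear equations in x and y:
-244.2 x − 373.4 y = 2631.81
-60.4 x − 15.0 y = 4998.08
Solving: x ≈ -96.706, y ≈ 56.196 km (keep extra digits for the depth step; rounded: -96.7, 56.2).
Then from the ELK sphere: z² = 215.68² − (x − 87.4)² − (y − 145.1)² with x = -96.706, y = 56.196, so z ≈ 68.694 ≈ 68.7 km.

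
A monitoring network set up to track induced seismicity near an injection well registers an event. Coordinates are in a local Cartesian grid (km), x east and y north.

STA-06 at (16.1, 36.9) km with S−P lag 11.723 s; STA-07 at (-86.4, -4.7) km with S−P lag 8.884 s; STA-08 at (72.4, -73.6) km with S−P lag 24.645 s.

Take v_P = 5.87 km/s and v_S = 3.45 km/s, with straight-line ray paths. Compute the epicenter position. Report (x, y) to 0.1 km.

Distance from S−P lag: d = Δt · v_P v_S / (v_P − v_S) = Δt · (5.87·3.45)/(5.87−3.45) ≈ 8.3684·Δt.
So d_STA-06 = 98.10, d_STA-07 = 74.34, d_STA-08 = 206.24 km.
Circle about each station: (x − 16.1)² + (y − 36.9)² = 98.10²; (x + 86.4)² + (y + 4.7)² = 74.34²; (x − 72.4)² + (y + 73.6)² = 206.24².
Subtracting the STA-06 equation from the STA-07 and STA-08 equations removes the quadratic terms:
-205.0 x − 83.2 y = 9963.40
112.6 x − 221.0 y = -23873.43
Solving the 2×2 system: x ≈ -76.6, y ≈ 69.0 km.

-76.6 km east, 69.0 km north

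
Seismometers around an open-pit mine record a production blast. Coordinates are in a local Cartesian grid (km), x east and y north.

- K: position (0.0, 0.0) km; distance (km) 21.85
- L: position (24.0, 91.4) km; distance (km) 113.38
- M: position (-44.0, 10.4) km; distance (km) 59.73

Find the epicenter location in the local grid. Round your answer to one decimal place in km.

Circle about each station: x² + y² = 21.85²; (x − 24.0)² + (y − 91.4)² = 113.38²; (x + 44.0)² + (y − 10.4)² = 59.73².
Subtracting the K equation from the L and M equations removes the quadratic terms:
48.0 x + 182.8 y = -3447.64
-88.0 x + 20.8 y = -1046.09
Solving the 2×2 system: x ≈ 7.0, y ≈ -20.7 km.

x ≈ 7.0 km, y ≈ -20.7 km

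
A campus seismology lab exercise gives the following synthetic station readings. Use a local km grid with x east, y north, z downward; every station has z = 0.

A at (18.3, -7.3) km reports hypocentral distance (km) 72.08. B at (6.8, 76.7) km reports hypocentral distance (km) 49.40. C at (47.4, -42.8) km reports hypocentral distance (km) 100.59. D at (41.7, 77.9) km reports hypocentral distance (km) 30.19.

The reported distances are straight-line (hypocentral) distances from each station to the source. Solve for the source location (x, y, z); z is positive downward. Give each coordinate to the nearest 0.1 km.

x ≈ 46.9 km, y ≈ 55.8 km, depth ≈ 19.9 km

Each station gives a sphere (x−x_i)² + (y−y_i)² + z² = d_i² (stations at z=0).
Subtracting the A sphere from B and C: z² cancels, leaving linear equations in x and y:
-23.0 x + 168.0 y = 8296.12
58.2 x − 71.0 y = -1232.40
Solving: x ≈ 46.900, y ≈ 55.802 km (keep extra digits for the depth step; rounded: 46.9, 55.8).
Then from the A sphere: z² = 72.08² − (x − 18.3)² − (y + 7.3)² with x = 46.900, y = 55.802, so z ≈ 19.892 ≈ 19.9 km.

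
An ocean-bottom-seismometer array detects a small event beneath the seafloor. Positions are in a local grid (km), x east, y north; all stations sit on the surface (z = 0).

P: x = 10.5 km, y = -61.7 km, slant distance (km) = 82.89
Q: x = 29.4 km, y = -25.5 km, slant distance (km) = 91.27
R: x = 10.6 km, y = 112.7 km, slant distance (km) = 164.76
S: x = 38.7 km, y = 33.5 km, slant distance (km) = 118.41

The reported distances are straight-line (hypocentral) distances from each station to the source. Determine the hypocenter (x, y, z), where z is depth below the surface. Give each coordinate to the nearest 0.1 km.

Each station gives a sphere (x−x_i)² + (y−y_i)² + z² = d_i² (stations at z=0).
Subtracting the P sphere from Q and R: z² cancels, leaving linear equations in x and y:
37.8 x + 72.4 y = -3861.99
0.2 x + 348.8 y = -11378.60
Solving: x ≈ -39.730, y ≈ -32.599 km (keep extra digits for the depth step; rounded: -39.7, -32.6).
Then from the P sphere: z² = 82.89² − (x − 10.5)² − (y + 61.7)² with x = -39.730, y = -32.599, so z ≈ 59.168 ≈ 59.2 km.

x ≈ -39.7 km, y ≈ -32.6 km, depth ≈ 59.2 km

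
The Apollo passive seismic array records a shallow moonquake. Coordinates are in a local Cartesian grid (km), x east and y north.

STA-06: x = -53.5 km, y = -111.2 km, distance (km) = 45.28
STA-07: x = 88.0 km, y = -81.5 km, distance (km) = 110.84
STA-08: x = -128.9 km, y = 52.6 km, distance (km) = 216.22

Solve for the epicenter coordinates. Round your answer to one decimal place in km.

x ≈ -12.0 km, y ≈ -129.3 km

Circle about each station: (x + 53.5)² + (y + 111.2)² = 45.28²; (x − 88.0)² + (y + 81.5)² = 110.84²; (x + 128.9)² + (y − 52.6)² = 216.22².
Subtracting the STA-06 equation from the STA-07 and STA-08 equations removes the quadratic terms:
283.0 x + 59.4 y = -11076.67
-150.8 x + 327.6 y = -40546.53
Solving the 2×2 system: x ≈ -12.0, y ≈ -129.3 km.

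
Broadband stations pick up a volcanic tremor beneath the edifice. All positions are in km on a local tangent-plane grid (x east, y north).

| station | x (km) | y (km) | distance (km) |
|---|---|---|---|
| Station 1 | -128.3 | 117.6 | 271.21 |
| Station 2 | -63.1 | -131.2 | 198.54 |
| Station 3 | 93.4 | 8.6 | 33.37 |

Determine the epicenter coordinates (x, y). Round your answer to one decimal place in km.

x ≈ 103.5 km, y ≈ -23.2 km

Circle about each station: (x + 128.3)² + (y − 117.6)² = 271.21²; (x + 63.1)² + (y + 131.2)² = 198.54²; (x − 93.4)² + (y − 8.6)² = 33.37².
Subtracting pairs of circle equations eliminates x²+y² and gives linear equations (the radical axes):
130.4 x − 497.6 y = 25041.13
443.4 x − 218.0 y = 50948.18
Solving the 2×2 system: x ≈ 103.5, y ≈ -23.2 km.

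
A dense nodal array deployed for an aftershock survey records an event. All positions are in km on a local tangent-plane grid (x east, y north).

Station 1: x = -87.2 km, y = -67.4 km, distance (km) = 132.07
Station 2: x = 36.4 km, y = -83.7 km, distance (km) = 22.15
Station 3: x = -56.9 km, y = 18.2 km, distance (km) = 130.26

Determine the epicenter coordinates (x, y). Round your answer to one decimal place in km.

(44.8, -63.2)

Circle about each station: (x + 87.2)² + (y + 67.4)² = 132.07²; (x − 36.4)² + (y + 83.7)² = 22.15²; (x + 56.9)² + (y − 18.2)² = 130.26².
Subtracting pairs of circle equations eliminates x²+y² and gives linear equations (the radical axes):
247.2 x − 32.6 y = 13135.91
60.6 x + 171.2 y = -8102.93
Solving the 2×2 system: x ≈ 44.8, y ≈ -63.2 km.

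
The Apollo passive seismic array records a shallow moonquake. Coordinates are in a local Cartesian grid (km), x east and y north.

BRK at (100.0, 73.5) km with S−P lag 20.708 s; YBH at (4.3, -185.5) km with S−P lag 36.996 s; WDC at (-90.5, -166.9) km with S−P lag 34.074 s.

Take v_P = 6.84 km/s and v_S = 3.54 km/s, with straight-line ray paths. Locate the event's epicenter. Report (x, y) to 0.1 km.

x ≈ -51.8 km, y ≈ 80.1 km

Distance from S−P lag: d = Δt · v_P v_S / (v_P − v_S) = Δt · (6.84·3.54)/(6.84−3.54) ≈ 7.3375·Δt.
So d_BRK = 151.94, d_YBH = 271.46, d_WDC = 250.02 km.
Circle about each station: (x − 100.0)² + (y − 73.5)² = 151.94²; (x − 4.3)² + (y + 185.5)² = 271.46²; (x + 90.5)² + (y + 166.9)² = 250.02².
Subtracting the BRK equation from the YBH and WDC equations removes the quadratic terms:
-191.4 x − 518.0 y = -31578.28
-381.0 x − 480.8 y = -18780.63
Solving the 2×2 system: x ≈ -51.8, y ≈ 80.1 km.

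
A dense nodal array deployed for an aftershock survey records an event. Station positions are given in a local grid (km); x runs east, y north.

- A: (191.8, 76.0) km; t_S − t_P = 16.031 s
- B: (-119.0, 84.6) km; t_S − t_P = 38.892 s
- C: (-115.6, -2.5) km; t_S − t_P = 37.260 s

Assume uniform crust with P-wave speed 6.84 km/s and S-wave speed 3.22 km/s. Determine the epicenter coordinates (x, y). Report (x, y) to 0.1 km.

Distance from S−P lag: d = Δt · v_P v_S / (v_P − v_S) = Δt · (6.84·3.22)/(6.84−3.22) ≈ 6.0842·Δt.
So d_A = 97.54, d_B = 236.63, d_C = 226.70 km.
Circle about each station: (x − 191.8)² + (y − 76.0)² = 97.54²; (x + 119.0)² + (y − 84.6)² = 236.63²; (x + 115.6)² + (y + 2.5)² = 226.70².
Subtracting the A equation from the B and C equations removes the quadratic terms:
-621.6 x + 17.2 y = -67724.79
-614.8 x − 157.0 y = -71072.47
Solving the 2×2 system: x ≈ 109.6, y ≈ 23.5 km.

109.6 km east, 23.5 km north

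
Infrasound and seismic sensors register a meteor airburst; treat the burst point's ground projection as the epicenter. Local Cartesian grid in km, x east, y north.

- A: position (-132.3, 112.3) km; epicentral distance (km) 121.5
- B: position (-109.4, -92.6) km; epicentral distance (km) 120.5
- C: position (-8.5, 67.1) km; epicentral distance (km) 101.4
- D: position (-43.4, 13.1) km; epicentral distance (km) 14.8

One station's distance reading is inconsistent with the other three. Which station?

Solve using three stations at a time. Using A, B, D (subtract circle equations pairwise → linear system) gives (x, y) ≈ (-57.8, 16.3).
Distances from that point to each station vs reported:
  A: calculated 121.5 vs reported 121.5 → residual 0.0 km
  B: calculated 120.5 vs reported 120.5 → residual 0.0 km
  C: calculated 70.8 vs reported 101.4 → residual 30.6 km
  D: calculated 14.8 vs reported 14.8 → residual 0.0 km
A, B, D are mutually consistent (residuals ≈ 0); C is off by 30.6 km.

C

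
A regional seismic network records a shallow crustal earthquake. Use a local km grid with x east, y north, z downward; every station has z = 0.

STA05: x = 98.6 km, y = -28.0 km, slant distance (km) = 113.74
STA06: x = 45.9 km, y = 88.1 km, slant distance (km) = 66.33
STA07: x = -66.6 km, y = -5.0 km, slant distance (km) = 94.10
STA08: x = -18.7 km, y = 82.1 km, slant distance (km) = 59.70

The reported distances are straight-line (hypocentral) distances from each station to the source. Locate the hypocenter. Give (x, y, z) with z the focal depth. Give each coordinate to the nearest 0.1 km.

Each station gives a sphere (x−x_i)² + (y−y_i)² + z² = d_i² (stations at z=0).
Subtracting the STA05 sphere from STA06 and STA07: z² cancels, leaving linear equations in x and y:
-105.4 x + 232.2 y = 7899.58
-330.4 x + 46.0 y = -1963.42
Solving: x ≈ 11.399, y ≈ 39.195 km (keep extra digits for the depth step; rounded: 11.4, 39.2).
Then from the STA05 sphere: z² = 113.74² − (x − 98.6)² − (y + 28.0)² with x = 11.399, y = 39.195, so z ≈ 28.594 ≈ 28.6 km.
Check against STA08 (with the unrounded solution): distance 59.70 ≈ 59.70 km. ✓

(11.4, 39.2, 28.6)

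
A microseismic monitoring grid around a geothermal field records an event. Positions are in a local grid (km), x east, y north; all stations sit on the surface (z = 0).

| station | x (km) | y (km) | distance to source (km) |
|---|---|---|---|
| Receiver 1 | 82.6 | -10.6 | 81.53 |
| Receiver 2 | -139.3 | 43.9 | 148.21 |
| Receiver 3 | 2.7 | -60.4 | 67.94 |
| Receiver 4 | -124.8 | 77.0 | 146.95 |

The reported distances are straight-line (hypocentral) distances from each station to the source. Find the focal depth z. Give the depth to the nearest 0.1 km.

Each station gives a sphere (x−x_i)² + (y−y_i)² + z² = d_i² (stations at z=0).
Subtracting the Receiver 1 sphere from Receiver 2 and Receiver 3: z² cancels, leaving linear equations in x and y:
-443.8 x + 109.0 y = -922.48
-159.8 x − 99.6 y = -1248.37
Solving: x ≈ 3.699, y ≈ 6.599 km (keep extra digits for the depth step; rounded: 3.7, 6.6).
Then from the Receiver 1 sphere: z² = 81.53² − (x − 82.6)² − (y + 10.6)² with x = 3.699, y = 6.599, so z ≈ 11.224 ≈ 11.2 km.
Check against Receiver 4 (with the unrounded solution): distance 146.95 ≈ 146.95 km. ✓

z ≈ 11.2 km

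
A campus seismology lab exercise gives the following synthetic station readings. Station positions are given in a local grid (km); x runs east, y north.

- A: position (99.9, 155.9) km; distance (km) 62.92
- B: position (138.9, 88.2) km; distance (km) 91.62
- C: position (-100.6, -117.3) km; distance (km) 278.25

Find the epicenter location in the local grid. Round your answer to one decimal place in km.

Circle about each station: (x − 99.9)² + (y − 155.9)² = 62.92²; (x − 138.9)² + (y − 88.2)² = 91.62²; (x + 100.6)² + (y + 117.3)² = 278.25².
Subtracting the A equation from the B and C equations removes the quadratic terms:
78.0 x − 135.4 y = -11647.67
-401.0 x − 546.4 y = -83869.31
Solving the 2×2 system: x ≈ 51.5, y ≈ 115.7 km.

(51.5, 115.7)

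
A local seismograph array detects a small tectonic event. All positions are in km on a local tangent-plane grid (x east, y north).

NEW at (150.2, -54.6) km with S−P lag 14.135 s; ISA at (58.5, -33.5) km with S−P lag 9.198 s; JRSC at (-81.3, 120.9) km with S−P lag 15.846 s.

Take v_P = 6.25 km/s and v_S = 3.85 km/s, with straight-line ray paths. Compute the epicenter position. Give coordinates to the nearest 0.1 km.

Distance from S−P lag: d = Δt · v_P v_S / (v_P − v_S) = Δt · (6.25·3.85)/(6.25−3.85) ≈ 10.0260·Δt.
So d_NEW = 141.72, d_ISA = 92.22, d_JRSC = 158.87 km.
Circle about each station: (x − 150.2)² + (y + 54.6)² = 141.72²; (x − 58.5)² + (y + 33.5)² = 92.22²; (x + 81.3)² + (y − 120.9)² = 158.87².
Subtracting the NEW equation from the ISA and JRSC equations removes the quadratic terms:
-183.4 x + 42.2 y = -9416.67
-463.0 x + 351.0 y = -9469.82
Solving the 2×2 system: x ≈ 64.8, y ≈ 58.5 km.

(64.8, 58.5)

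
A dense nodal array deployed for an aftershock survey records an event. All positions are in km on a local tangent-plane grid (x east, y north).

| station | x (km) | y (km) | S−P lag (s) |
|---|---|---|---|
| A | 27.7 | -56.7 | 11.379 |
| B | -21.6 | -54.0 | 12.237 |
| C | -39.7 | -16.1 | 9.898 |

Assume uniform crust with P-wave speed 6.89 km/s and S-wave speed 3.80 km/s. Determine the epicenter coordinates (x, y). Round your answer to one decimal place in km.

23.0 km east, 39.6 km north

Distance from S−P lag: d = Δt · v_P v_S / (v_P − v_S) = Δt · (6.89·3.80)/(6.89−3.80) ≈ 8.4731·Δt.
So d_A = 96.42, d_B = 103.69, d_C = 83.87 km.
Circle about each station: (x − 27.7)² + (y + 56.7)² = 96.42²; (x + 21.6)² + (y + 54.0)² = 103.69²; (x + 39.7)² + (y + 16.1)² = 83.87².
Subtracting the A equation from the B and C equations removes the quadratic terms:
-98.6 x + 5.4 y = -2054.42
-134.8 x + 81.2 y = 115.76
Solving the 2×2 system: x ≈ 23.0, y ≈ 39.6 km.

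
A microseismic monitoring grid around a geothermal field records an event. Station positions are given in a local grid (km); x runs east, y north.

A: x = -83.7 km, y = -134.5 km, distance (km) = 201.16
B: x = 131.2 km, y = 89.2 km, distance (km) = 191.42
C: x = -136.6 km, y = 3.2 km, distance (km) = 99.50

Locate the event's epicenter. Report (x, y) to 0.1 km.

Circle about each station: (x + 83.7)² + (y + 134.5)² = 201.16²; (x − 131.2)² + (y − 89.2)² = 191.42²; (x + 136.6)² + (y − 3.2)² = 99.50².
Subtracting the A equation from the B and C equations removes the quadratic terms:
429.8 x + 447.4 y = 3897.87
-105.8 x + 275.4 y = 24138.96
Solving the 2×2 system: x ≈ -58.7, y ≈ 65.1 km.

(-58.7, 65.1)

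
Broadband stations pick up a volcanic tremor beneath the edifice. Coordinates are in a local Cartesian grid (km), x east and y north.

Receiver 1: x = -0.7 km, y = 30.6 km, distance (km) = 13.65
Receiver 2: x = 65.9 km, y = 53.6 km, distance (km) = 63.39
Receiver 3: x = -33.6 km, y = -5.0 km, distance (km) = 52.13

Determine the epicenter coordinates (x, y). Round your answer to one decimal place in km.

10.5 km east, 22.8 km north

Circle about each station: (x + 0.7)² + (y − 30.6)² = 13.65²; (x − 65.9)² + (y − 53.6)² = 63.39²; (x + 33.6)² + (y + 5.0)² = 52.13².
Subtracting the Receiver 1 equation from the Receiver 2 and Receiver 3 equations removes the quadratic terms:
133.2 x + 46.0 y = 2446.95
-65.8 x − 71.2 y = -2314.10
Solving the 2×2 system: x ≈ 10.5, y ≈ 22.8 km.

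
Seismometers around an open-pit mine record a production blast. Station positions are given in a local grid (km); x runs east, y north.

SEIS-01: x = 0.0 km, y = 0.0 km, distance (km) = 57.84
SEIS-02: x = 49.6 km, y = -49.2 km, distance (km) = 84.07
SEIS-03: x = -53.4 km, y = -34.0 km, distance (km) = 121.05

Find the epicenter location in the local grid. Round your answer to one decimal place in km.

(46.2, 34.8)

Circle about each station: x² + y² = 57.84²; (x − 49.6)² + (y + 49.2)² = 84.07²; (x + 53.4)² + (y + 34.0)² = 121.05².
Subtracting pairs of circle equations eliminates x²+y² and gives linear equations (the radical axes):
99.2 x − 98.4 y = 1158.50
-106.8 x − 68.0 y = -7300.08
Solving the 2×2 system: x ≈ 46.2, y ≈ 34.8 km.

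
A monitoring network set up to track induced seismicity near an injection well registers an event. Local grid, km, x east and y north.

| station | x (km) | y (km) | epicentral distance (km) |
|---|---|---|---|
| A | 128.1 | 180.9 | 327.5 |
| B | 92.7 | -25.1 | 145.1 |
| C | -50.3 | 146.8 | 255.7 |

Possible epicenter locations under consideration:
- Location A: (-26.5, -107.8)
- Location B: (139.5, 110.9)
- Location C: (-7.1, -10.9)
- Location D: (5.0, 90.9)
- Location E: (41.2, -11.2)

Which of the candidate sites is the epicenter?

Location A

For each candidate, compare |candidate − station| to the reported distance:
Location A: residuals A 0.0, B 0.0, C 0.0 → max 0.0 km
Location B: residuals A 256.6, B 1.3, C 62.5 → max 256.6 km
Location C: residuals A 92.8, B 44.3, C 92.2 → max 92.8 km
Location D: residuals A 175.0, B 0.3, C 177.1 → max 177.1 km
Location E: residuals A 116.7, B 91.8, C 73.1 → max 116.7 km
Only Location A has all residuals ≈ 0.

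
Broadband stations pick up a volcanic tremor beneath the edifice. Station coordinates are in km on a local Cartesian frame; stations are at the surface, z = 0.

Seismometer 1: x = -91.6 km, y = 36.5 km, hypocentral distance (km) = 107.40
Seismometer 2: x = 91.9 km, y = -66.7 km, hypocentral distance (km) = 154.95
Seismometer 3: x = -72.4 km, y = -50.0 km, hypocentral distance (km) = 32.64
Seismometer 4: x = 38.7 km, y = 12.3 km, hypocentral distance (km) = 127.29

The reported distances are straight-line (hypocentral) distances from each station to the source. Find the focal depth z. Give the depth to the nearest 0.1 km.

27.7 km

Each station gives a sphere (x−x_i)² + (y−y_i)² + z² = d_i² (stations at z=0).
Subtracting the Seismometer 1 sphere from Seismometer 2 and Seismometer 3: z² cancels, leaving linear equations in x and y:
367.0 x − 206.4 y = -9303.05
38.4 x − 173.0 y = 8488.34
Solving: x ≈ -60.495, y ≈ -62.493 km (keep extra digits for the depth step; rounded: -60.5, -62.5).
Then from the Seismometer 1 sphere: z² = 107.40² − (x + 91.6)² − (y − 36.5)² with x = -60.495, y = -62.493, so z ≈ 27.706 ≈ 27.7 km.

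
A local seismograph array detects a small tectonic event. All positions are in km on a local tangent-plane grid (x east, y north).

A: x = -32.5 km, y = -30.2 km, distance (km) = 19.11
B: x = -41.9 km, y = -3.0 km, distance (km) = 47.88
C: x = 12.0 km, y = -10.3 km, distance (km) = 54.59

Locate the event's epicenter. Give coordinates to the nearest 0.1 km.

(-27.0, -48.5)

Circle about each station: (x + 32.5)² + (y + 30.2)² = 19.11²; (x + 41.9)² + (y + 3.0)² = 47.88²; (x − 12.0)² + (y + 10.3)² = 54.59².
Subtracting the A equation from the B and C equations removes the quadratic terms:
-18.8 x + 54.4 y = -2130.98
89.0 x + 39.8 y = -4333.08
Solving the 2×2 system: x ≈ -27.0, y ≈ -48.5 km.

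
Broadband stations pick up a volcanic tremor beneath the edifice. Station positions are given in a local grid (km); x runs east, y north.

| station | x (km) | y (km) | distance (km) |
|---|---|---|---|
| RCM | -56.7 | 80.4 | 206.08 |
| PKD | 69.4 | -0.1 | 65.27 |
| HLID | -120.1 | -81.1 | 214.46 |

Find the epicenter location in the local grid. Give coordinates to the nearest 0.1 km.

(93.4, -60.8)

Circle about each station: (x + 56.7)² + (y − 80.4)² = 206.08²; (x − 69.4)² + (y + 0.1)² = 65.27²; (x + 120.1)² + (y + 81.1)² = 214.46².
Subtracting the RCM equation from the PKD and HLID equations removes the quadratic terms:
252.2 x − 161.0 y = 33346.11
-126.8 x − 323.0 y = 7798.04
Solving the 2×2 system: x ≈ 93.4, y ≈ -60.8 km.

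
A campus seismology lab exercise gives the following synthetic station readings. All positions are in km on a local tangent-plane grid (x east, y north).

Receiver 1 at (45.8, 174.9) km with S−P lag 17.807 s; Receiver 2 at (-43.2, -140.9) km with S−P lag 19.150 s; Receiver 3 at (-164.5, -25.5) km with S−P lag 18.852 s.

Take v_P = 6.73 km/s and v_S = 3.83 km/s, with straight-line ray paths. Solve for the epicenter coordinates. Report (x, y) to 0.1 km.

-4.7 km east, 24.9 km north

Distance from S−P lag: d = Δt · v_P v_S / (v_P − v_S) = Δt · (6.73·3.83)/(6.73−3.83) ≈ 8.8882·Δt.
So d_Receiver 1 = 158.27, d_Receiver 2 = 170.21, d_Receiver 3 = 167.56 km.
Circle about each station: (x − 45.8)² + (y − 174.9)² = 158.27²; (x + 43.2)² + (y + 140.9)² = 170.21²; (x + 164.5)² + (y + 25.5)² = 167.56².
Subtracting the Receiver 1 equation from the Receiver 2 and Receiver 3 equations removes the quadratic terms:
-178.0 x − 631.6 y = -14890.65
-420.6 x − 400.8 y = -8004.11
Solving the 2×2 system: x ≈ -4.7, y ≈ 24.9 km.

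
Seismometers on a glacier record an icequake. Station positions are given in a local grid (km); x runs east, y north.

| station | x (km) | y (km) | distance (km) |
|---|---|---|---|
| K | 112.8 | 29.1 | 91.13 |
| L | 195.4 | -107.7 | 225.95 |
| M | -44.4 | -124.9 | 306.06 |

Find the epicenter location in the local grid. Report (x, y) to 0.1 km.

x ≈ 147.9 km, y ≈ 113.2 km

Circle about each station: (x − 112.8)² + (y − 29.1)² = 91.13²; (x − 195.4)² + (y + 107.7)² = 225.95²; (x + 44.4)² + (y + 124.9)² = 306.06².
Subtracting pairs of circle equations eliminates x²+y² and gives linear equations (the radical axes):
165.2 x − 273.6 y = -6538.93
-314.4 x − 308.0 y = -81367.33
Solving the 2×2 system: x ≈ 147.9, y ≈ 113.2 km.
Check against K (with the unrounded x, y): √((x − 112.8)²+(y − 29.1)²) = 91.14 ≈ 91.13 km. ✓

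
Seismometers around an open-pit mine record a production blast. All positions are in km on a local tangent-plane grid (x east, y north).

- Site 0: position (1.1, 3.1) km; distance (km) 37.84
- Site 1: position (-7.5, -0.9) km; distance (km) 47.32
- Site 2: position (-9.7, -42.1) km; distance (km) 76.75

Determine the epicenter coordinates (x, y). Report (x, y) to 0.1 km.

(34.7, 20.5)

Circle about each station: (x − 1.1)² + (y − 3.1)² = 37.84²; (x + 7.5)² + (y + 0.9)² = 47.32²; (x + 9.7)² + (y + 42.1)² = 76.75².
Subtracting pairs of circle equations eliminates x²+y² and gives linear equations (the radical axes):
-17.2 x − 8.0 y = -761.08
-21.6 x − 90.4 y = -2603.02
Solving the 2×2 system: x ≈ 34.7, y ≈ 20.5 km.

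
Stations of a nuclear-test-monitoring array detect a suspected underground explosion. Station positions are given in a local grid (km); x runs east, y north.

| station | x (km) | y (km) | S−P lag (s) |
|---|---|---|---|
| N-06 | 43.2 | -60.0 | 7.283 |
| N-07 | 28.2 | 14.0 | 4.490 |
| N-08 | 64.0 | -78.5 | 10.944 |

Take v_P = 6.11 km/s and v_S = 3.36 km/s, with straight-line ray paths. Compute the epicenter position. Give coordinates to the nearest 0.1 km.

12.1 km east, -15.4 km north

Distance from S−P lag: d = Δt · v_P v_S / (v_P − v_S) = Δt · (6.11·3.36)/(6.11−3.36) ≈ 7.4653·Δt.
So d_N-06 = 54.37, d_N-07 = 33.52, d_N-08 = 81.70 km.
Circle about each station: (x − 43.2)² + (y + 60.0)² = 54.37²; (x − 28.2)² + (y − 14.0)² = 33.52²; (x − 64.0)² + (y + 78.5)² = 81.70².
Subtracting the N-06 equation from the N-07 and N-08 equations removes the quadratic terms:
-30.0 x + 148.0 y = -2642.49
41.6 x − 37.0 y = 1073.22
Solving the 2×2 system: x ≈ 12.1, y ≈ -15.4 km.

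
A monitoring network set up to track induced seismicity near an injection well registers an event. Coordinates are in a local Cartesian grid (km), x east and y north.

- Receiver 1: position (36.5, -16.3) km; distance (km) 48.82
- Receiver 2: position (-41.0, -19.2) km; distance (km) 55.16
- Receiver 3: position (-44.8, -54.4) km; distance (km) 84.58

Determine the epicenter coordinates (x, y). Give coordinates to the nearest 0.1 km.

Circle about each station: (x − 36.5)² + (y + 16.3)² = 48.82²; (x + 41.0)² + (y + 19.2)² = 55.16²; (x + 44.8)² + (y + 54.4)² = 84.58².
Subtracting pairs of circle equations eliminates x²+y² and gives linear equations (the radical axes):
-155.0 x − 5.8 y = -207.53
-162.6 x − 76.2 y = -1401.92
Solving the 2×2 system: x ≈ 0.7, y ≈ 16.9 km.

x ≈ 0.7 km, y ≈ 16.9 km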